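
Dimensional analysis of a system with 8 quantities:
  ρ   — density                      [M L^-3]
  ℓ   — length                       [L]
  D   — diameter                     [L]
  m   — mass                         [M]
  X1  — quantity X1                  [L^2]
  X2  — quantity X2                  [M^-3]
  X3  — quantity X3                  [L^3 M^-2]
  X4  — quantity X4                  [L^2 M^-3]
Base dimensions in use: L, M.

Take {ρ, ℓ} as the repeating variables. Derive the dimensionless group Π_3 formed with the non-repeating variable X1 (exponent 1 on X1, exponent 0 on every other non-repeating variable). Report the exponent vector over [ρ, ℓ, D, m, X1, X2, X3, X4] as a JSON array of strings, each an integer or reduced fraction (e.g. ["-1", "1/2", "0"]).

Exponent matrix [L,M] × [ρ,ℓ,D,m,X1,X2,X3,X4]:
  L: [-3  1  1  0  2  0  3  2]
  M: [ 1  0  0  1  0 -3 -2 -3]
RREF → pivots at {ρ,ℓ} ⇒ r = 2
Pivot set = {ρ,ℓ}, free = {D,m,X1,X2,X3,X4}
RREF:
  r0: [   1    0    0    1    0   -3   -2   -3]
  r1: [   0    1    1    3    2   -9   -3   -7]
Fix exponent of X1 at 1, D at 0, m at 0, X2 at 0, X3 at 0, X4 at 0; solve each RREF row for its pivot's exponent:
  r0: exp(ρ) + (0)·1 = 0 ⇒ exp(ρ) = 0
  r1: exp(ℓ) + (2)·1 = 0 ⇒ exp(ℓ) = -2
Π_3 = ℓ^-2 · X1

["0", "-2", "0", "0", "1", "0", "0", "0"]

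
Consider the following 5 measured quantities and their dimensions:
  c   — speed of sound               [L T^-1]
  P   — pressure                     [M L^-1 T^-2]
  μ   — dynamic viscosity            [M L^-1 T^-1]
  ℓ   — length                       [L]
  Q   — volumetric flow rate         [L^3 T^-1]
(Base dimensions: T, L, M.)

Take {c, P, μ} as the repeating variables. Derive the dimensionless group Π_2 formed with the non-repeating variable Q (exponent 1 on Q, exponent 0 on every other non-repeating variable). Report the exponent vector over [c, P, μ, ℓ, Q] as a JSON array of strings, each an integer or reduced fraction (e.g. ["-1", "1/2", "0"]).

["-3", "2", "-2", "0", "1"]

Dimensional matrix (T×L×M by c×P×μ×ℓ×Q):
  T: [-1 -2 -1  0 -1]
  L: [ 1 -1 -1  1  3]
  M: [ 0  1  1  0  0]
Row reduction gives pivot columns c,P,μ; rank = 3
Repeat: c,P,μ; free: ℓ,Q
RREF:
  r0: [   1    0    0    1    3]
  r1: [   0    1    0   -1   -2]
  r2: [   0    0    1    1    2]
Fix exponent of Q at 1, ℓ at 0; solve each RREF row for its pivot's exponent:
  r0: exp(c) + (3)·1 = 0 ⇒ exp(c) = -3
  r1: exp(P) + (-2)·1 = 0 ⇒ exp(P) = 2
  r2: exp(μ) + (2)·1 = 0 ⇒ exp(μ) = -2
Π_2 = c^-3 · P^2 · μ^-2 · Q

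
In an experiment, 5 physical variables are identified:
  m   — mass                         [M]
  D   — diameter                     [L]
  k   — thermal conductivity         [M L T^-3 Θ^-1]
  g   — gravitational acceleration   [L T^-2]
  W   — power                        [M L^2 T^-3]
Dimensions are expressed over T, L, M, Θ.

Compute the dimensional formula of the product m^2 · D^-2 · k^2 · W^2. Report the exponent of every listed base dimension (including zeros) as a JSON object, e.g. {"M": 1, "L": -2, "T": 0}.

Write exponents as rows T,L,M,Θ / cols m,D,k,g,W:
  T: [ 0  0 -3 -2 -3]
  L: [ 0  1  1  1  2]
  M: [ 1  0  1  0  1]
  Θ: [ 0  0 -1  0  0]
  [T]: (2)·0+(-2)·0+(2)·-3+(2)·-3 = -12
  [L]: (2)·0+(-2)·1+(2)·1+(2)·2 = 4
  [M]: (2)·1+(-2)·0+(2)·1+(2)·1 = 6
  [Θ]: (2)·0+(-2)·0+(2)·-1+(2)·0 = -2
⇒ T^-12 L^4 M^6 Θ^-2

{"T": -12, "L": 4, "M": 6, "Θ": -2}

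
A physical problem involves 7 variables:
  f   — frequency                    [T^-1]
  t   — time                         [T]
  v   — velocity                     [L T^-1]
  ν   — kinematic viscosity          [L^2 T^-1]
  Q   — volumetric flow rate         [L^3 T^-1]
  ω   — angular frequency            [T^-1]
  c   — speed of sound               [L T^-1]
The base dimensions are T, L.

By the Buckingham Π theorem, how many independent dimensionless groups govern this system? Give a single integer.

Write exponents as rows T,L / cols f,t,v,ν,Q,ω,c:
  T: [-1  1 -1 -1 -1 -1 -1]
  L: [ 0  0  1  2  3  0  1]
RREF → pivots at {f,v} ⇒ r = 2
n=7, r=2 ⇒ 5 dimensionless groups

5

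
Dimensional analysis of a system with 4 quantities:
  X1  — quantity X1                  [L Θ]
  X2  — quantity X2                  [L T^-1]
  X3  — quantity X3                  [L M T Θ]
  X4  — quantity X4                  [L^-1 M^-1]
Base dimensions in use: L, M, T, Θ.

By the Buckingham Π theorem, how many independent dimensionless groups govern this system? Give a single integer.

1

Write exponents as rows L,M,T,Θ / cols X1,X2,X3,X4:
  L: [ 1  1  1 -1]
  M: [ 0  0  1 -1]
  T: [ 0 -1  1  0]
  Θ: [ 1  0  1  0]
RREF → pivots at {X1,X2,X3} ⇒ r = 3
n=4, r=3 ⇒ 1 dimensionless group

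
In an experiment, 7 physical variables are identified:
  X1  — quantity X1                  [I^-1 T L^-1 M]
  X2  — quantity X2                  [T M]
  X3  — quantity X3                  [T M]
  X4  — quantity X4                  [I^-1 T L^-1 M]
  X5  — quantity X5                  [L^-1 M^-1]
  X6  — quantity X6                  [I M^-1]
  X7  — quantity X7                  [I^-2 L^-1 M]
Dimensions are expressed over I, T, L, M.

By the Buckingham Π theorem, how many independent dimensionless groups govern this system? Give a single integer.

4

Dimensional matrix (I×T×L×M by X1×X2×X3×X4×X5×X6×X7):
  I: [-1  0  0 -1  0  1 -2]
  T: [ 1  1  1  1  0  0  0]
  L: [-1  0  0 -1 -1  0 -1]
  M: [ 1  1  1  1 -1 -1  1]
Row reduction gives pivot columns X1,X2,X5; rank = 3
n=7, r=3 ⇒ 4 dimensionless groups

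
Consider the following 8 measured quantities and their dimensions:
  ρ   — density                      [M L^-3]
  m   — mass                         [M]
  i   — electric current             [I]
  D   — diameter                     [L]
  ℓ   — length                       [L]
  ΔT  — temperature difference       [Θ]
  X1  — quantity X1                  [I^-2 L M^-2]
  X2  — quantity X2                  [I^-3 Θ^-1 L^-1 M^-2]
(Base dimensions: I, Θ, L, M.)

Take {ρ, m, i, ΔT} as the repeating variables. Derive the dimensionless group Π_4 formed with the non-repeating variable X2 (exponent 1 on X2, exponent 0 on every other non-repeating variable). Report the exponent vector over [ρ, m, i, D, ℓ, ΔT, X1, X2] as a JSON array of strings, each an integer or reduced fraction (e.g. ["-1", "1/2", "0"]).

Write exponents as rows I,Θ,L,M / cols ρ,m,i,D,ℓ,ΔT,X1,X2:
  I: [ 0  0  1  0  0  0 -2 -3]
  Θ: [ 0  0  0  0  0  1  0 -1]
  L: [-3  0  0  1  1  0  1 -1]
  M: [ 1  1  0  0  0  0 -2 -2]
Echelon form has 4 nonzero rows (pivots: ρ,m,i,ΔT)
Repeat: ρ,m,i,ΔT; free: D,ℓ,X1,X2
RREF:
  r0: [   1    0    0 -1/3 -1/3    0 -1/3  1/3]
  r1: [   0    1    0  1/3  1/3    0 -5/3 -7/3]
  r2: [   0    0    1    0    0    0   -2   -3]
  r3: [   0    0    0    0    0    1    0   -1]
Fix exponent of X2 at 1, D at 0, ℓ at 0, X1 at 0; solve each RREF row for its pivot's exponent:
  r0: exp(ρ) + (1/3)·1 = 0 ⇒ exp(ρ) = -1/3
  r1: exp(m) + (-7/3)·1 = 0 ⇒ exp(m) = 7/3
  r2: exp(i) + (-3)·1 = 0 ⇒ exp(i) = 3
  r3: exp(ΔT) + (-1)·1 = 0 ⇒ exp(ΔT) = 1
Π_4 = ρ^(-1/3) · m^(7/3) · i^3 · ΔT · X2

["-1/3", "7/3", "3", "0", "0", "1", "0", "1"]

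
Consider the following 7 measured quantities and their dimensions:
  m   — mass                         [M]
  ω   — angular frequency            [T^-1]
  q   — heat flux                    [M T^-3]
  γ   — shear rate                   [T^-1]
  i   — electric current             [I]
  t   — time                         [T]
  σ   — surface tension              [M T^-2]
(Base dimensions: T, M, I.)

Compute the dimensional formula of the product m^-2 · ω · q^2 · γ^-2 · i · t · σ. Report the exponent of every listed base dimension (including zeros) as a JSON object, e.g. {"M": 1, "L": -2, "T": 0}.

Exponent matrix [T,M,I] × [m,ω,q,γ,i,t,σ]:
  T: [ 0 -1 -3 -1  0  1 -2]
  M: [ 1  0  1  0  0  0  1]
  I: [ 0  0  0  0  1  0  0]
  [T]: (-2)·0+(1)·-1+(2)·-3+(-2)·-1+(1)·0+(1)·1+(1)·-2 = -6
  [M]: (-2)·1+(1)·0+(2)·1+(-2)·0+(1)·0+(1)·0+(1)·1 = 1
  [I]: (-2)·0+(1)·0+(2)·0+(-2)·0+(1)·1+(1)·0+(1)·0 = 1
⇒ T^-6 M I

{"T": -6, "M": 1, "I": 1}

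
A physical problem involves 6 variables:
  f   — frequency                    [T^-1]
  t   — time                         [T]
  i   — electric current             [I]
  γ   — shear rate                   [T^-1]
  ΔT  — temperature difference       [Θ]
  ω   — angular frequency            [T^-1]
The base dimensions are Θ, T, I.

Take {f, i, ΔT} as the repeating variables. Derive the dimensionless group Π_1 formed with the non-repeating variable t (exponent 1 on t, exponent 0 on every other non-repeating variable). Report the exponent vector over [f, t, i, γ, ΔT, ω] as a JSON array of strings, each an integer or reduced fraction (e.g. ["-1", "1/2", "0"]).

["1", "1", "0", "0", "0", "0"]

Dimensional matrix (Θ×T×I by f×t×i×γ×ΔT×ω):
  Θ: [ 0  0  0  0  1  0]
  T: [-1  1  0 -1  0 -1]
  I: [ 0  0  1  0  0  0]
RREF → pivots at {f,i,ΔT} ⇒ r = 3
Pivot set = {f,i,ΔT}, free = {t,γ,ω}
RREF:
  r0: [   1   -1    0    1    0    1]
  r1: [   0    0    1    0    0    0]
  r2: [   0    0    0    0    1    0]
Fix exponent of t at 1, γ at 0, ω at 0; solve each RREF row for its pivot's exponent:
  r0: exp(f) + (-1)·1 = 0 ⇒ exp(f) = 1
  r1: exp(i) + (0)·1 = 0 ⇒ exp(i) = 0
  r2: exp(ΔT) + (0)·1 = 0 ⇒ exp(ΔT) = 0
Π_1 = f · t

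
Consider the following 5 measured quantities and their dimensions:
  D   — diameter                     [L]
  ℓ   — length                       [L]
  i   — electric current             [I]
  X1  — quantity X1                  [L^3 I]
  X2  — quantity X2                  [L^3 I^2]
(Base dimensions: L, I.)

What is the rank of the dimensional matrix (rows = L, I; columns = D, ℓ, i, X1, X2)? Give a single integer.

2

Exponent matrix [L,I] × [D,ℓ,i,X1,X2]:
  L: [ 1  1  0  3  3]
  I: [ 0  0  1  1  2]
Row reduction gives pivot columns D,i; rank = 2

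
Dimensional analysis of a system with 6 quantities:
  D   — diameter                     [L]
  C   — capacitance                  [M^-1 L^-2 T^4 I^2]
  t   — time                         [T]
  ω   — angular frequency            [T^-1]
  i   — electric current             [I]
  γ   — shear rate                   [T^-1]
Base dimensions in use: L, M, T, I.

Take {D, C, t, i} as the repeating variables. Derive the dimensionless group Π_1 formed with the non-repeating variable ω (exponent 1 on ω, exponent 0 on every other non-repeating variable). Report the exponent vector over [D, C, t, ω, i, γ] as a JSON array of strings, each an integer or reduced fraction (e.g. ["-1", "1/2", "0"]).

["0", "0", "1", "1", "0", "0"]

Exponent matrix [L,M,T,I] × [D,C,t,ω,i,γ]:
  L: [ 1 -2  0  0  0  0]
  M: [ 0 -1  0  0  0  0]
  T: [ 0  4  1 -1  0 -1]
  I: [ 0  2  0  0  1  0]
Row reduction gives pivot columns D,C,t,i; rank = 4
Pivot set = {D,C,t,i}, free = {ω,γ}
RREF:
  r0: [   1    0    0    0    0    0]
  r1: [   0    1    0    0    0    0]
  r2: [   0    0    1   -1    0   -1]
  r3: [   0    0    0    0    1    0]
Fix exponent of ω at 1, γ at 0; solve each RREF row for its pivot's exponent:
  r0: exp(D) + (0)·1 = 0 ⇒ exp(D) = 0
  r1: exp(C) + (0)·1 = 0 ⇒ exp(C) = 0
  r2: exp(t) + (-1)·1 = 0 ⇒ exp(t) = 1
  r3: exp(i) + (0)·1 = 0 ⇒ exp(i) = 0
Π_1 = t · ω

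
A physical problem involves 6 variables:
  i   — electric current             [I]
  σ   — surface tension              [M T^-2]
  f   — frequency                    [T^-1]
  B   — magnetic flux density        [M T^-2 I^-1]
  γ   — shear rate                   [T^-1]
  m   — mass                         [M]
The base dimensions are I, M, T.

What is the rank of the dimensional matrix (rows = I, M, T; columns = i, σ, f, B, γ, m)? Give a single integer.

Write exponents as rows I,M,T / cols i,σ,f,B,γ,m:
  I: [ 1  0  0 -1  0  0]
  M: [ 0  1  0  1  0  1]
  T: [ 0 -2 -1 -2 -1  0]
Row reduction gives pivot columns i,σ,f; rank = 3

3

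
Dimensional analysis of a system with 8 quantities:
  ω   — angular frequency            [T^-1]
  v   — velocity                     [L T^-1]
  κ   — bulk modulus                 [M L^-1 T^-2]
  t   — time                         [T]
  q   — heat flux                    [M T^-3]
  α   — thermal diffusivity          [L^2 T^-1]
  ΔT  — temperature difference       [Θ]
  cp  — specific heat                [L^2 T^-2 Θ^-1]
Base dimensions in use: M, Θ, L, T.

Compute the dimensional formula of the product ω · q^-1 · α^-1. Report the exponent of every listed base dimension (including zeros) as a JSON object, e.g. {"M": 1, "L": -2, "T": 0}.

Dimensional matrix (M×Θ×L×T by ω×v×κ×t×q×α×ΔT×cp):
  M: [ 0  0  1  0  1  0  0  0]
  Θ: [ 0  0  0  0  0  0  1 -1]
  L: [ 0  1 -1  0  0  2  0  2]
  T: [-1 -1 -2  1 -3 -1  0 -2]
  [M]: (1)·0+(-1)·1+(-1)·0 = -1
  [Θ]: (1)·0+(-1)·0+(-1)·0 = 0
  [L]: (1)·0+(-1)·0+(-1)·2 = -2
  [T]: (1)·-1+(-1)·-3+(-1)·-1 = 3
⇒ M^-1 L^-2 T^3

{"M": -1, "Θ": 0, "L": -2, "T": 3}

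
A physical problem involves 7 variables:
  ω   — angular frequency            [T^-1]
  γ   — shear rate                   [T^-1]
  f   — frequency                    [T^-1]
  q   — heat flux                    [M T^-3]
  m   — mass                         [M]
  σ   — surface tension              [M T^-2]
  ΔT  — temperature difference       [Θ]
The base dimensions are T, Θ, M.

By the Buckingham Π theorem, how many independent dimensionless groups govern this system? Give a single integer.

Dimensional matrix (T×Θ×M by ω×γ×f×q×m×σ×ΔT):
  T: [-1 -1 -1 -3  0 -2  0]
  Θ: [ 0  0  0  0  0  0  1]
  M: [ 0  0  0  1  1  1  0]
Row reduction gives pivot columns ω,q,ΔT; rank = 3
7 vars − rank 3 = 4 Π groups

4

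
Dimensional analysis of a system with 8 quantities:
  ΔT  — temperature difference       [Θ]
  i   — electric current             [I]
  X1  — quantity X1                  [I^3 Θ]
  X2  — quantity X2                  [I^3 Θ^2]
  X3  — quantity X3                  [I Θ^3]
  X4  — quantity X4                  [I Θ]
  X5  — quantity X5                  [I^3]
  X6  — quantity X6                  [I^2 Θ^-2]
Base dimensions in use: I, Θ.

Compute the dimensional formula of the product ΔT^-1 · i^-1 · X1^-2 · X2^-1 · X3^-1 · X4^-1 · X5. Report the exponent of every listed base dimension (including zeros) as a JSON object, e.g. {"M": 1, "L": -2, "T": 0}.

{"I": -9, "Θ": -9}

Exponent matrix [I,Θ] × [ΔT,i,X1,X2,X3,X4,X5,X6]:
  I: [ 0  1  3  3  1  1  3  2]
  Θ: [ 1  0  1  2  3  1  0 -2]
  [I]: (-1)·0+(-1)·1+(-2)·3+(-1)·3+(-1)·1+(-1)·1+(1)·3 = -9
  [Θ]: (-1)·1+(-1)·0+(-2)·1+(-1)·2+(-1)·3+(-1)·1+(1)·0 = -9
⇒ I^-9 Θ^-9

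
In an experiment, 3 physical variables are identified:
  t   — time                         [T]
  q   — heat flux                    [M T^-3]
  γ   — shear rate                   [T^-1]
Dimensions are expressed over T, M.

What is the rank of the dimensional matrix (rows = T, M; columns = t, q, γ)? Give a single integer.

Write exponents as rows T,M / cols t,q,γ:
  T: [ 1 -3 -1]
  M: [ 0  1  0]
Echelon form has 2 nonzero rows (pivots: t,q)

2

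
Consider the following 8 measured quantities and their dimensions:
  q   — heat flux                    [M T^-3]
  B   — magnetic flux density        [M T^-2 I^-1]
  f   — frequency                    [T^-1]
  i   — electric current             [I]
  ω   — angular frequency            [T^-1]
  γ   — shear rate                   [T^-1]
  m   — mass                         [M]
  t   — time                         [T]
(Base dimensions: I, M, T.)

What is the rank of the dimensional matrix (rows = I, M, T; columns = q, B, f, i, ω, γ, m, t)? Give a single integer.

Write exponents as rows I,M,T / cols q,B,f,i,ω,γ,m,t:
  I: [ 0 -1  0  1  0  0  0  0]
  M: [ 1  1  0  0  0  0  1  0]
  T: [-3 -2 -1  0 -1 -1  0  1]
Echelon form has 3 nonzero rows (pivots: q,B,f)

3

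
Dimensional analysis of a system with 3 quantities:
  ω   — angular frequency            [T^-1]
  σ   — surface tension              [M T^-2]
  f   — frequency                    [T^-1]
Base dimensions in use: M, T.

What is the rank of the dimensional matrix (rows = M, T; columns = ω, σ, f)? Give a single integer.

Exponent matrix [M,T] × [ω,σ,f]:
  M: [ 0  1  0]
  T: [-1 -2 -1]
Row reduction gives pivot columns ω,σ; rank = 2

2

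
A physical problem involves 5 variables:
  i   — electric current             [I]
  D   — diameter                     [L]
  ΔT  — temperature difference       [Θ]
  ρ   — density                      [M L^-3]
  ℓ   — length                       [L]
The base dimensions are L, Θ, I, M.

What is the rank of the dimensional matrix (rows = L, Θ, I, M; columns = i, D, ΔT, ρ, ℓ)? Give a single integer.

Write exponents as rows L,Θ,I,M / cols i,D,ΔT,ρ,ℓ:
  L: [ 0  1  0 -3  1]
  Θ: [ 0  0  1  0  0]
  I: [ 1  0  0  0  0]
  M: [ 0  0  0  1  0]
Row reduction gives pivot columns i,D,ΔT,ρ; rank = 4

4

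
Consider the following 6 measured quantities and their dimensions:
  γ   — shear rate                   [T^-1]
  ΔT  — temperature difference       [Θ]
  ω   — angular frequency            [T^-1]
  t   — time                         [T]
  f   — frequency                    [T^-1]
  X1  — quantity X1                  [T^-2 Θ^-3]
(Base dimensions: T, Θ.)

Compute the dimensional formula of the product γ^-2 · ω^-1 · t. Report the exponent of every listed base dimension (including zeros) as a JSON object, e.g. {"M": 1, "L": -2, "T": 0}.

Dimensional matrix (T×Θ by γ×ΔT×ω×t×f×X1):
  T: [-1  0 -1  1 -1 -2]
  Θ: [ 0  1  0  0  0 -3]
  [T]: (-2)·-1+(-1)·-1+(1)·1 = 4
  [Θ]: (-2)·0+(-1)·0+(1)·0 = 0
⇒ T^4

{"T": 4, "Θ": 0}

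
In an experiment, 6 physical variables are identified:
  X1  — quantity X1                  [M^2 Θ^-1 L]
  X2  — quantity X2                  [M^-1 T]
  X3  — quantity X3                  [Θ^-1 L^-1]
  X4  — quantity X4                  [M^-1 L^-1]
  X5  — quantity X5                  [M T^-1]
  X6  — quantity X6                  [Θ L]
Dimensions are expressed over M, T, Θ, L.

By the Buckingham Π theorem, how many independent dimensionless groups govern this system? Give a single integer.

3

Exponent matrix [M,T,Θ,L] × [X1,X2,X3,X4,X5,X6]:
  M: [ 2 -1  0 -1  1  0]
  T: [ 0  1  0  0 -1  0]
  Θ: [-1  0 -1  0  0  1]
  L: [ 1  0 -1 -1  0  1]
RREF → pivots at {X1,X2,X3} ⇒ r = 3
n=6, r=3 ⇒ 3 dimensionless groups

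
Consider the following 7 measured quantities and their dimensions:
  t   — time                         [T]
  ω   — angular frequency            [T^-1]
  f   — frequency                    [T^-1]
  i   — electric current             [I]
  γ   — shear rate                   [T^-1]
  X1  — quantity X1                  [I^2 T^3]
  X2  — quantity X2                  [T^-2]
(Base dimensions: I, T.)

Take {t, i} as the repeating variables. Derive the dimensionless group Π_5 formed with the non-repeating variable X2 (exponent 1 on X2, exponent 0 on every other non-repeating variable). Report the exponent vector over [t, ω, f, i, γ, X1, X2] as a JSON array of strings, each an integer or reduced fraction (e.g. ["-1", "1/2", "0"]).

Exponent matrix [I,T] × [t,ω,f,i,γ,X1,X2]:
  I: [ 0  0  0  1  0  2  0]
  T: [ 1 -1 -1  0 -1  3 -2]
RREF → pivots at {t,i} ⇒ r = 2
Pivot set = {t,i}, free = {ω,f,γ,X1,X2}
RREF:
  r0: [   1   -1   -1    0   -1    3   -2]
  r1: [   0    0    0    1    0    2    0]
Fix exponent of X2 at 1, ω at 0, f at 0, γ at 0, X1 at 0; solve each RREF row for its pivot's exponent:
  r0: exp(t) + (-2)·1 = 0 ⇒ exp(t) = 2
  r1: exp(i) + (0)·1 = 0 ⇒ exp(i) = 0
Π_5 = t^2 · X2

["2", "0", "0", "0", "0", "0", "1"]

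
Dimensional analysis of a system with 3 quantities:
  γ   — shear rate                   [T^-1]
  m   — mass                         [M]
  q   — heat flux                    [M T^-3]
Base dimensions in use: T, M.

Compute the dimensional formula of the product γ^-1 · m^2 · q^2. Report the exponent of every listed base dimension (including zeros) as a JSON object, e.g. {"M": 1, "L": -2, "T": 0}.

Exponent matrix [T,M] × [γ,m,q]:
  T: [-1  0 -3]
  M: [ 0  1  1]
  [T]: (-1)·-1+(2)·0+(2)·-3 = -5
  [M]: (-1)·0+(2)·1+(2)·1 = 4
⇒ T^-5 M^4

{"T": -5, "M": 4}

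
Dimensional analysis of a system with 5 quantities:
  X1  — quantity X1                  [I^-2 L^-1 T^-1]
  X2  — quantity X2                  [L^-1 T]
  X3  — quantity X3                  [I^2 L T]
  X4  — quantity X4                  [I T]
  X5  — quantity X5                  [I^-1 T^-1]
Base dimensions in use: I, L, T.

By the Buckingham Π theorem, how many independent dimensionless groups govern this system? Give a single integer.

3

Write exponents as rows I,L,T / cols X1,X2,X3,X4,X5:
  I: [-2  0  2  1 -1]
  L: [-1 -1  1  0  0]
  T: [-1  1  1  1 -1]
RREF → pivots at {X1,X2} ⇒ r = 2
Π count = n − r = 5 − 2 = 3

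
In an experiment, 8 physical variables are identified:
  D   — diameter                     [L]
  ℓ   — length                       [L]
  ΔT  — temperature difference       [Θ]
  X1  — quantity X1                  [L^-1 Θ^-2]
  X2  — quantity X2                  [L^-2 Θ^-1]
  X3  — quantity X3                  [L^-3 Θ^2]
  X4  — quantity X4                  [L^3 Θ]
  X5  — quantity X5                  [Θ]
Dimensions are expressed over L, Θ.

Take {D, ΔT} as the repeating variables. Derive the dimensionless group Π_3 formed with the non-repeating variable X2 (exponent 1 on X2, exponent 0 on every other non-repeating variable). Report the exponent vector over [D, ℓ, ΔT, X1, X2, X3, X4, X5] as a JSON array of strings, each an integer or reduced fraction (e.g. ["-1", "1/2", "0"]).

Dimensional matrix (L×Θ by D×ℓ×ΔT×X1×X2×X3×X4×X5):
  L: [ 1  1  0 -1 -2 -3  3  0]
  Θ: [ 0  0  1 -2 -1  2  1  1]
Echelon form has 2 nonzero rows (pivots: D,ΔT)
Repeat: D,ΔT; free: ℓ,X1,X2,X3,X4,X5
RREF:
  r0: [   1    1    0   -1   -2   -3    3    0]
  r1: [   0    0    1   -2   -1    2    1    1]
Fix exponent of X2 at 1, ℓ at 0, X1 at 0, X3 at 0, X4 at 0, X5 at 0; solve each RREF row for its pivot's exponent:
  r0: exp(D) + (-2)·1 = 0 ⇒ exp(D) = 2
  r1: exp(ΔT) + (-1)·1 = 0 ⇒ exp(ΔT) = 1
Π_3 = D^2 · ΔT · X2

["2", "0", "1", "0", "1", "0", "0", "0"]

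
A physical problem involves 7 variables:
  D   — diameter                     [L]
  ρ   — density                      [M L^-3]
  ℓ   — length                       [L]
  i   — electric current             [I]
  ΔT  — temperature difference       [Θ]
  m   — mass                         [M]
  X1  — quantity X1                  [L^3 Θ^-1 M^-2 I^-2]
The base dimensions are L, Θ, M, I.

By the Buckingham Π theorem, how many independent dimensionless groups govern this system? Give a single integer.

Exponent matrix [L,Θ,M,I] × [D,ρ,ℓ,i,ΔT,m,X1]:
  L: [ 1 -3  1  0  0  0  3]
  Θ: [ 0  0  0  0  1  0 -1]
  M: [ 0  1  0  0  0  1 -2]
  I: [ 0  0  0  1  0  0 -2]
Row reduction gives pivot columns D,ρ,i,ΔT; rank = 4
7 vars − rank 4 = 3 Π groups

3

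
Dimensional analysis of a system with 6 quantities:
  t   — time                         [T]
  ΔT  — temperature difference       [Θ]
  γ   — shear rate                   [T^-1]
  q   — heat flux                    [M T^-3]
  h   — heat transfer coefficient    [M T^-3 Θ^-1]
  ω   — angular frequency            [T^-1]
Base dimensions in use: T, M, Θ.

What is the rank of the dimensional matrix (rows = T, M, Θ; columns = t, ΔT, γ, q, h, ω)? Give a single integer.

Exponent matrix [T,M,Θ] × [t,ΔT,γ,q,h,ω]:
  T: [ 1  0 -1 -3 -3 -1]
  M: [ 0  0  0  1  1  0]
  Θ: [ 0  1  0  0 -1  0]
Row reduction gives pivot columns t,ΔT,q; rank = 3

3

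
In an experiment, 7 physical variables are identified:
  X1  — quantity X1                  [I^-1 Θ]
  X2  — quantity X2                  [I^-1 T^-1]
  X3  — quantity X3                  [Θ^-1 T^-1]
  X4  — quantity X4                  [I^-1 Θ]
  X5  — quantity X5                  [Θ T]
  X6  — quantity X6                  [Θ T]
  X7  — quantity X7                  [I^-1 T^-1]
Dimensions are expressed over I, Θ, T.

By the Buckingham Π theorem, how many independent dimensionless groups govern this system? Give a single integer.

Exponent matrix [I,Θ,T] × [X1,X2,X3,X4,X5,X6,X7]:
  I: [-1 -1  0 -1  0  0 -1]
  Θ: [ 1  0 -1  1  1  1  0]
  T: [ 0 -1 -1  0  1  1 -1]
RREF → pivots at {X1,X2} ⇒ r = 2
Π count = n − r = 7 − 2 = 5

5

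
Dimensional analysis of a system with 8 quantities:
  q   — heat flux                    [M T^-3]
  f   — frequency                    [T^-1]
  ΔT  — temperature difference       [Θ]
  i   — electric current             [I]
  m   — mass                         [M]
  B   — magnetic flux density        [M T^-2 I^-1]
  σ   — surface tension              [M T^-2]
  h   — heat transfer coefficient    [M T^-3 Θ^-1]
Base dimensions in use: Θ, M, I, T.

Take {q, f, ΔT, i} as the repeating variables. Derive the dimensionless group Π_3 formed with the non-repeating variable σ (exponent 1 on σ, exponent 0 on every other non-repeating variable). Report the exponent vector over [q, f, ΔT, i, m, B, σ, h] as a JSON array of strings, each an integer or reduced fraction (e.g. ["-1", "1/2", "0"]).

["-1", "1", "0", "0", "0", "0", "1", "0"]

Exponent matrix [Θ,M,I,T] × [q,f,ΔT,i,m,B,σ,h]:
  Θ: [ 0  0  1  0  0  0  0 -1]
  M: [ 1  0  0  0  1  1  1  1]
  I: [ 0  0  0  1  0 -1  0  0]
  T: [-3 -1  0  0  0 -2 -2 -3]
RREF → pivots at {q,f,ΔT,i} ⇒ r = 4
Pivot set = {q,f,ΔT,i}, free = {m,B,σ,h}
RREF:
  r0: [   1    0    0    0    1    1    1    1]
  r1: [   0    1    0    0   -3   -1   -1    0]
  r2: [   0    0    1    0    0    0    0   -1]
  r3: [   0    0    0    1    0   -1    0    0]
Fix exponent of σ at 1, m at 0, B at 0, h at 0; solve each RREF row for its pivot's exponent:
  r0: exp(q) + (1)·1 = 0 ⇒ exp(q) = -1
  r1: exp(f) + (-1)·1 = 0 ⇒ exp(f) = 1
  r2: exp(ΔT) + (0)·1 = 0 ⇒ exp(ΔT) = 0
  r3: exp(i) + (0)·1 = 0 ⇒ exp(i) = 0
Π_3 = q^-1 · f · σ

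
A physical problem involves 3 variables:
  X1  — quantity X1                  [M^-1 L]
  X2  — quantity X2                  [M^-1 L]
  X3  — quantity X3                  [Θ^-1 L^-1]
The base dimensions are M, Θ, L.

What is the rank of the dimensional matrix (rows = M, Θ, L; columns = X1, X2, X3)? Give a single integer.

Write exponents as rows M,Θ,L / cols X1,X2,X3:
  M: [-1 -1  0]
  Θ: [ 0  0 -1]
  L: [ 1  1 -1]
RREF → pivots at {X1,X3} ⇒ r = 2

2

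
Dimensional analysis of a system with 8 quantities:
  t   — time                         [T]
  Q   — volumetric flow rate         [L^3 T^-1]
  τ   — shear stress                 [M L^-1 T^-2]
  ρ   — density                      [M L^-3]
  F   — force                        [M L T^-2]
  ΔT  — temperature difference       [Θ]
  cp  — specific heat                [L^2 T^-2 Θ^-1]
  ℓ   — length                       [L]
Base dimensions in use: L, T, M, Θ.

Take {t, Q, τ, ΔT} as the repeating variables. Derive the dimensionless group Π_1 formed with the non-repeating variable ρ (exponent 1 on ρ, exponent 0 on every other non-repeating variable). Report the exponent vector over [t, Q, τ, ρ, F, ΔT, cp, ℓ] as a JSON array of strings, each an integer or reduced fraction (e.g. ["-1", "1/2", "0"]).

["-4/3", "2/3", "-1", "1", "0", "0", "0", "0"]

Dimensional matrix (L×T×M×Θ by t×Q×τ×ρ×F×ΔT×cp×ℓ):
  L: [ 0  3 -1 -3  1  0  2  1]
  T: [ 1 -1 -2  0 -2  0 -2  0]
  M: [ 0  0  1  1  1  0  0  0]
  Θ: [ 0  0  0  0  0  1 -1  0]
Row reduction gives pivot columns t,Q,τ,ΔT; rank = 4
Pivot set = {t,Q,τ,ΔT}, free = {ρ,F,cp,ℓ}
RREF:
  r0: [   1    0    0  4/3  2/3    0 -4/3  1/3]
  r1: [   0    1    0 -2/3  2/3    0  2/3  1/3]
  r2: [   0    0    1    1    1    0    0    0]
  r3: [   0    0    0    0    0    1   -1    0]
Fix exponent of ρ at 1, F at 0, cp at 0, ℓ at 0; solve each RREF row for its pivot's exponent:
  r0: exp(t) + (4/3)·1 = 0 ⇒ exp(t) = -4/3
  r1: exp(Q) + (-2/3)·1 = 0 ⇒ exp(Q) = 2/3
  r2: exp(τ) + (1)·1 = 0 ⇒ exp(τ) = -1
  r3: exp(ΔT) + (0)·1 = 0 ⇒ exp(ΔT) = 0
Π_1 = t^(-4/3) · Q^(2/3) · τ^-1 · ρ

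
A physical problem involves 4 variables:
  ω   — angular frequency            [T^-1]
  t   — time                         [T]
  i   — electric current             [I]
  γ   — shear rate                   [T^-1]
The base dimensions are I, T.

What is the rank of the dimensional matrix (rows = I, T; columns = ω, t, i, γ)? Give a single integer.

Dimensional matrix (I×T by ω×t×i×γ):
  I: [ 0  0  1  0]
  T: [-1  1  0 -1]
Echelon form has 2 nonzero rows (pivots: ω,i)

2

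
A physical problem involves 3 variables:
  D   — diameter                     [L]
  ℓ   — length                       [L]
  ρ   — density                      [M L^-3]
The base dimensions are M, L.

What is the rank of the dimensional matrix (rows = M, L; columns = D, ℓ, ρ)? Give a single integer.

2

Dimensional matrix (M×L by D×ℓ×ρ):
  M: [ 0  0  1]
  L: [ 1  1 -3]
Row reduction gives pivot columns D,ρ; rank = 2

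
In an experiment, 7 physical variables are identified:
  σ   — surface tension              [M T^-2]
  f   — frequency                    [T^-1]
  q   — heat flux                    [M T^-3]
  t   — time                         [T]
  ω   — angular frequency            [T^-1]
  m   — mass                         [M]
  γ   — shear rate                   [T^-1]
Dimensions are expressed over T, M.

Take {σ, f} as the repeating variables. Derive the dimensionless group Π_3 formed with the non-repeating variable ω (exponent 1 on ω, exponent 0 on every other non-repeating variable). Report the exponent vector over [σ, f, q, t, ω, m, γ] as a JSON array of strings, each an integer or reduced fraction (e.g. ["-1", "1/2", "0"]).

Write exponents as rows T,M / cols σ,f,q,t,ω,m,γ:
  T: [-2 -1 -3  1 -1  0 -1]
  M: [ 1  0  1  0  0  1  0]
RREF → pivots at {σ,f} ⇒ r = 2
Pivot set = {σ,f}, free = {q,t,ω,m,γ}
RREF:
  r0: [   1    0    1    0    0    1    0]
  r1: [   0    1    1   -1    1   -2    1]
Fix exponent of ω at 1, q at 0, t at 0, m at 0, γ at 0; solve each RREF row for its pivot's exponent:
  r0: exp(σ) + (0)·1 = 0 ⇒ exp(σ) = 0
  r1: exp(f) + (1)·1 = 0 ⇒ exp(f) = -1
Π_3 = f^-1 · ω

["0", "-1", "0", "0", "1", "0", "0"]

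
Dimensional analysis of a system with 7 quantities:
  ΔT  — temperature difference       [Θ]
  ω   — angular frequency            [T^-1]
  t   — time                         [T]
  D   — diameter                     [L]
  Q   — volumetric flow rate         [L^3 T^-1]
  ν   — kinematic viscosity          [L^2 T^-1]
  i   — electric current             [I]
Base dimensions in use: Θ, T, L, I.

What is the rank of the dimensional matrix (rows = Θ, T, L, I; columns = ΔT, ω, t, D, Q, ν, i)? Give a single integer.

4

Write exponents as rows Θ,T,L,I / cols ΔT,ω,t,D,Q,ν,i:
  Θ: [ 1  0  0  0  0  0  0]
  T: [ 0 -1  1  0 -1 -1  0]
  L: [ 0  0  0  1  3  2  0]
  I: [ 0  0  0  0  0  0  1]
Row reduction gives pivot columns ΔT,ω,D,i; rank = 4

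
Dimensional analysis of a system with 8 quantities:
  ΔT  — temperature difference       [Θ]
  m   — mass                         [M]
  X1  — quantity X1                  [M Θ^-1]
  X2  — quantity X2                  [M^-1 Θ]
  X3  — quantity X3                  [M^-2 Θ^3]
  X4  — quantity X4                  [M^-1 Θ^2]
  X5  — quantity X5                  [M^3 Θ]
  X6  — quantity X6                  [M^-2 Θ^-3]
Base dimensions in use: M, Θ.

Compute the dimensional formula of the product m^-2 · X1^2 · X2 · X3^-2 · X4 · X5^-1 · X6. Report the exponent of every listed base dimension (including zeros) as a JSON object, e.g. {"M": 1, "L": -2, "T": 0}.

{"M": -3, "Θ": -9}

Write exponents as rows M,Θ / cols ΔT,m,X1,X2,X3,X4,X5,X6:
  M: [ 0  1  1 -1 -2 -1  3 -2]
  Θ: [ 1  0 -1  1  3  2  1 -3]
  [M]: (-2)·1+(2)·1+(1)·-1+(-2)·-2+(1)·-1+(-1)·3+(1)·-2 = -3
  [Θ]: (-2)·0+(2)·-1+(1)·1+(-2)·3+(1)·2+(-1)·1+(1)·-3 = -9
⇒ M^-3 Θ^-9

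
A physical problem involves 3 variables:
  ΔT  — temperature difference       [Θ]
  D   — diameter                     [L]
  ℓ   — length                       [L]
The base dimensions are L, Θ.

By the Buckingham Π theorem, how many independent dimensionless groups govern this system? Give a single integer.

1

Dimensional matrix (L×Θ by ΔT×D×ℓ):
  L: [ 0  1  1]
  Θ: [ 1  0  0]
Echelon form has 2 nonzero rows (pivots: ΔT,D)
n=3, r=2 ⇒ 1 dimensionless group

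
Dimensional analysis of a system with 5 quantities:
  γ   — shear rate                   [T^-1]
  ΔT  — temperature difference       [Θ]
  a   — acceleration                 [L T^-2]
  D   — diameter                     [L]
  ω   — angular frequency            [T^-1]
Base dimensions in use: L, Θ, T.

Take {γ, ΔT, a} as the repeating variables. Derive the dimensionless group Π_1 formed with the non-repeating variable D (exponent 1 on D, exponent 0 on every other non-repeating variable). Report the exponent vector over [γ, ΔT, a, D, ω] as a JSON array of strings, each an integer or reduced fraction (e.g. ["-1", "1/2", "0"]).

Dimensional matrix (L×Θ×T by γ×ΔT×a×D×ω):
  L: [ 0  0  1  1  0]
  Θ: [ 0  1  0  0  0]
  T: [-1  0 -2  0 -1]
Row reduction gives pivot columns γ,ΔT,a; rank = 3
Repeat: γ,ΔT,a; free: D,ω
RREF:
  r0: [   1    0    0   -2    1]
  r1: [   0    1    0    0    0]
  r2: [   0    0    1    1    0]
Fix exponent of D at 1, ω at 0; solve each RREF row for its pivot's exponent:
  r0: exp(γ) + (-2)·1 = 0 ⇒ exp(γ) = 2
  r1: exp(ΔT) + (0)·1 = 0 ⇒ exp(ΔT) = 0
  r2: exp(a) + (1)·1 = 0 ⇒ exp(a) = -1
Π_1 = γ^2 · a^-1 · D

["2", "0", "-1", "1", "0"]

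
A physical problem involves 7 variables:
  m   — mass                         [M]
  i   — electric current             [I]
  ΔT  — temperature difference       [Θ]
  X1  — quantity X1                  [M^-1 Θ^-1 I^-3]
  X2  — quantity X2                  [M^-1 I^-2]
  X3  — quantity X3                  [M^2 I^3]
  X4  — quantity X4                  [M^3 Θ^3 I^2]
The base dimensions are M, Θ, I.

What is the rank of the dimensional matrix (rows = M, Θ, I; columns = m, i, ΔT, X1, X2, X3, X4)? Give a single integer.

Dimensional matrix (M×Θ×I by m×i×ΔT×X1×X2×X3×X4):
  M: [ 1  0  0 -1 -1  2  3]
  Θ: [ 0  0  1 -1  0  0  3]
  I: [ 0  1  0 -3 -2  3  2]
Row reduction gives pivot columns m,i,ΔT; rank = 3

3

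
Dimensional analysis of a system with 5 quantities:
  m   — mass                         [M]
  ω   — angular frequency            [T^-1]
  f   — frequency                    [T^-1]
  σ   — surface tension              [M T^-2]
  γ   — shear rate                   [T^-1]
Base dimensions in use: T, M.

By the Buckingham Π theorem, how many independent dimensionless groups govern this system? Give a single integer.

Exponent matrix [T,M] × [m,ω,f,σ,γ]:
  T: [ 0 -1 -1 -2 -1]
  M: [ 1  0  0  1  0]
RREF → pivots at {m,ω} ⇒ r = 2
5 vars − rank 2 = 3 Π groups

3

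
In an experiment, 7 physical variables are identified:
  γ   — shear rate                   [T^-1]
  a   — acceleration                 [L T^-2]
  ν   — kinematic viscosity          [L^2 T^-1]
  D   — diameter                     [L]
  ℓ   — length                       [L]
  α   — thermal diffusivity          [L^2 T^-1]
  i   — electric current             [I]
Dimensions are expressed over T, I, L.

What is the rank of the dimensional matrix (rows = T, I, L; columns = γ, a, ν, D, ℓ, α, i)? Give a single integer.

Exponent matrix [T,I,L] × [γ,a,ν,D,ℓ,α,i]:
  T: [-1 -2 -1  0  0 -1  0]
  I: [ 0  0  0  0  0  0  1]
  L: [ 0  1  2  1  1  2  0]
RREF → pivots at {γ,a,i} ⇒ r = 3

3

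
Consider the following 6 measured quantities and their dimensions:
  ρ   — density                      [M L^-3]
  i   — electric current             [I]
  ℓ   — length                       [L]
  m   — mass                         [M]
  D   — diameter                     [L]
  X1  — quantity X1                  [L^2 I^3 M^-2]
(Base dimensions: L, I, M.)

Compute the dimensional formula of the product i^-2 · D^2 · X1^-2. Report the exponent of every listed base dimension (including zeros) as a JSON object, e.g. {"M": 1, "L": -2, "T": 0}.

Dimensional matrix (L×I×M by ρ×i×ℓ×m×D×X1):
  L: [-3  0  1  0  1  2]
  I: [ 0  1  0  0  0  3]
  M: [ 1  0  0  1  0 -2]
  [L]: (-2)·0+(2)·1+(-2)·2 = -2
  [I]: (-2)·1+(2)·0+(-2)·3 = -8
  [M]: (-2)·0+(2)·0+(-2)·-2 = 4
⇒ L^-2 I^-8 M^4

{"L": -2, "I": -8, "M": 4}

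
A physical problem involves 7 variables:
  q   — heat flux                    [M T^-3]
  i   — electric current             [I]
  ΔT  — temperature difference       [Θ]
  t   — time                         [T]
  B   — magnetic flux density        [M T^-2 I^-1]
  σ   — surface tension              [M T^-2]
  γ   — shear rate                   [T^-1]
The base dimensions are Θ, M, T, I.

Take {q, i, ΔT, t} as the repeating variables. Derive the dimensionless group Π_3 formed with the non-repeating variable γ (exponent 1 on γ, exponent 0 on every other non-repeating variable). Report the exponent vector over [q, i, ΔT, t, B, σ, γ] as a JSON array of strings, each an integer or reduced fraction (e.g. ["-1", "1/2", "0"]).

Dimensional matrix (Θ×M×T×I by q×i×ΔT×t×B×σ×γ):
  Θ: [ 0  0  1  0  0  0  0]
  M: [ 1  0  0  0  1  1  0]
  T: [-3  0  0  1 -2 -2 -1]
  I: [ 0  1  0  0 -1  0  0]
Echelon form has 4 nonzero rows (pivots: q,i,ΔT,t)
Pivot set = {q,i,ΔT,t}, free = {B,σ,γ}
RREF:
  r0: [   1    0    0    0    1    1    0]
  r1: [   0    1    0    0   -1    0    0]
  r2: [   0    0    1    0    0    0    0]
  r3: [   0    0    0    1    1    1   -1]
Fix exponent of γ at 1, B at 0, σ at 0; solve each RREF row for its pivot's exponent:
  r0: exp(q) + (0)·1 = 0 ⇒ exp(q) = 0
  r1: exp(i) + (0)·1 = 0 ⇒ exp(i) = 0
  r2: exp(ΔT) + (0)·1 = 0 ⇒ exp(ΔT) = 0
  r3: exp(t) + (-1)·1 = 0 ⇒ exp(t) = 1
Π_3 = t · γ

["0", "0", "0", "1", "0", "0", "1"]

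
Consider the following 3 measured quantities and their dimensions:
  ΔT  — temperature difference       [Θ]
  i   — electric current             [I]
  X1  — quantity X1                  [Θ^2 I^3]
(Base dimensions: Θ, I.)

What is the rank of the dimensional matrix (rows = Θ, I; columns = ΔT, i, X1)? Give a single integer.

Write exponents as rows Θ,I / cols ΔT,i,X1:
  Θ: [ 1  0  2]
  I: [ 0  1  3]
RREF → pivots at {ΔT,i} ⇒ r = 2

2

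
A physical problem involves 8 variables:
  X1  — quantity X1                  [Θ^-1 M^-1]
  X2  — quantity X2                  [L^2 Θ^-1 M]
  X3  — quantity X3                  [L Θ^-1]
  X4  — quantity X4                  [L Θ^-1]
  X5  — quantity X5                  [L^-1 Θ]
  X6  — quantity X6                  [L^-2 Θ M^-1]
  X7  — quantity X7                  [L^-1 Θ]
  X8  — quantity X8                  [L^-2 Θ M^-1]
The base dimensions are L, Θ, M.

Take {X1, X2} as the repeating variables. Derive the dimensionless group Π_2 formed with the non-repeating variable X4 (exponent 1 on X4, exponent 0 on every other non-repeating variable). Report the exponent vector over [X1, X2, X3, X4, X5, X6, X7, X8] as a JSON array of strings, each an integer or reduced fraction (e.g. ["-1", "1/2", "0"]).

["-1/2", "-1/2", "0", "1", "0", "0", "0", "0"]

Write exponents as rows L,Θ,M / cols X1,X2,X3,X4,X5,X6,X7,X8:
  L: [ 0  2  1  1 -1 -2 -1 -2]
  Θ: [-1 -1 -1 -1  1  1  1  1]
  M: [-1  1  0  0  0 -1  0 -1]
RREF → pivots at {X1,X2} ⇒ r = 2
Pivot set = {X1,X2}, free = {X3,X4,X5,X6,X7,X8}
RREF:
  r0: [   1    0  1/2  1/2 -1/2    0 -1/2    0]
  r1: [   0    1  1/2  1/2 -1/2   -1 -1/2   -1]
  r2: [   0    0    0    0    0    0    0    0]
Fix exponent of X4 at 1, X3 at 0, X5 at 0, X6 at 0, X7 at 0, X8 at 0; solve each RREF row for its pivot's exponent:
  r0: exp(X1) + (1/2)·1 = 0 ⇒ exp(X1) = -1/2
  r1: exp(X2) + (1/2)·1 = 0 ⇒ exp(X2) = -1/2
Π_2 = X1^(-1/2) · X2^(-1/2) · X4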